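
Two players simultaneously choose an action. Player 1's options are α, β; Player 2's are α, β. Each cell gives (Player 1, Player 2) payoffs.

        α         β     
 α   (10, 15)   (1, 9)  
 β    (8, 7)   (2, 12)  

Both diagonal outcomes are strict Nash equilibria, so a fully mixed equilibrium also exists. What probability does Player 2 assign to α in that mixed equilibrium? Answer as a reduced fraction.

Player 2's mix q on α must make Player 1 indifferent between α and β.
Player 1's payoff from α: 10q + 1(1−q). From β: 8q + 2(1−q).
Set equal: 2q = 1(1−q) → q = 1/3.

1/3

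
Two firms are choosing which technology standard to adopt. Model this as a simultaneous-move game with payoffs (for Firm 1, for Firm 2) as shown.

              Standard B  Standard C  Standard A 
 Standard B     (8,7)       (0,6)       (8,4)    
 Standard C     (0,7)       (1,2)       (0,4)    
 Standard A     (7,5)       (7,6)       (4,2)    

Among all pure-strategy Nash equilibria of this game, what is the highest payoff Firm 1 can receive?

Both Standard B is a pure NE (Firm 1: 8 ≥ 7; Firm 2: 7 ≥ 6). Firm 1 gets 8.
(Standard A, Standard C) is a pure NE (Firm 1: 7 ≥ 1; Firm 2: 6 ≥ 5). Firm 1 gets 7.
Every other cell has a profitable deviation for at least one player. Highest of {8, 7} is 8.

8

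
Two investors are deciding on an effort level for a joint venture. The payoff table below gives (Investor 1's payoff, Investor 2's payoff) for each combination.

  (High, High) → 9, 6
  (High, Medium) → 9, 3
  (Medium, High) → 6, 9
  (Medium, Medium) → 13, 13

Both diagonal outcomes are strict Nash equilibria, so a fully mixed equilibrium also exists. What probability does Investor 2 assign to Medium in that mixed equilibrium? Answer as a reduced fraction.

3/7

Investor 2's mix q on High must make Investor 1 indifferent between High and Medium.
Investor 1's payoff from High: 9q + 9(1−q). From Medium: 6q + 13(1−q).
Set equal: 3q = 4(1−q) → q = 4/7.
Probability on Medium is 1 − 4/7 = 3/7.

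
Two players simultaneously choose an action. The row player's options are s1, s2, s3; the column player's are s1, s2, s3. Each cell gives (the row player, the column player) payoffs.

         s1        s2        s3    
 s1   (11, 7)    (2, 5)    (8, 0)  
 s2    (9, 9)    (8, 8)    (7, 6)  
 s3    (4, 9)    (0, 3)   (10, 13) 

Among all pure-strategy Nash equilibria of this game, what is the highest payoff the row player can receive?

11

Both s1 is a pure NE (the row player: 11 ≥ 9; the column player: 7 ≥ 5). The row player gets 11.
Both s3 is a pure NE (the row player: 10 ≥ 8; the column player: 13 ≥ 9). The row player gets 10.
Every other cell has a profitable deviation for at least one player. Highest of {11, 10} is 11.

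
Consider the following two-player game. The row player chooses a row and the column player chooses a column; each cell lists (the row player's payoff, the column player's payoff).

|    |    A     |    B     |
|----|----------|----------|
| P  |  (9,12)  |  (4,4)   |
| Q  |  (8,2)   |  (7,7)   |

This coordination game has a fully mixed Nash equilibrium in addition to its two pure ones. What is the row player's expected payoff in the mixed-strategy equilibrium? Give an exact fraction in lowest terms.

31/4

The column player mixes with probability q on A, chosen so the row player is indifferent: 9q + 4(1−q) = 8q + 7(1−q) gives q = 3/4.
The row player's expected payoff (from either row, since indifferent) is 9·3/4 + 4·1/4 = 31/4.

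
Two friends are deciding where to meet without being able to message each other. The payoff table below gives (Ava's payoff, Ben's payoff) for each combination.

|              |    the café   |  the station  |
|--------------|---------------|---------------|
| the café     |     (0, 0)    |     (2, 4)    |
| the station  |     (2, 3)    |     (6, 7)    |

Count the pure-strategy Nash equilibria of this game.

Both the station: Ava gets 6 (best alternative 2); Ben gets 7 (best alternative 3). Neither deviates — NE.
Both the café is not a NE: Ava would switch to the station (2 > 0).
No other cell survives both best-response checks, so there is 1 pure NE.

1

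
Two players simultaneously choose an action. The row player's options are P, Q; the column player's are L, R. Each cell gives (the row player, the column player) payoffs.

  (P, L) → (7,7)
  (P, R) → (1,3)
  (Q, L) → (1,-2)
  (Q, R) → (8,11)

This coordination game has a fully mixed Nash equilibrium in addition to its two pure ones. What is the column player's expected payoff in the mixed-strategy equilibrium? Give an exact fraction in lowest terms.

The row player mixes with probability p on P, chosen so the column player is indifferent: 7p + (-2)(1−p) = 3p + 11(1−p) gives p = 13/17.
The column player's expected payoff is 7·13/17 + (-2)·4/17 = 83/17.

83/17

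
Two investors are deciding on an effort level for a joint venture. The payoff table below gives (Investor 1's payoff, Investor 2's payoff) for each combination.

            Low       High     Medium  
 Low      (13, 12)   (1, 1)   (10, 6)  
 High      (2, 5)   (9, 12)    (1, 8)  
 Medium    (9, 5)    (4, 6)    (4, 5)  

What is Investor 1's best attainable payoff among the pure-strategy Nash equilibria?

13

Both Low is a pure NE (Investor 1: 13 ≥ 9; Investor 2: 12 ≥ 6). Investor 1 gets 13.
Both High is a pure NE (Investor 1: 9 ≥ 4; Investor 2: 12 ≥ 8). Investor 1 gets 9.
Every other cell has a profitable deviation for at least one player. Highest of {13, 9} is 13.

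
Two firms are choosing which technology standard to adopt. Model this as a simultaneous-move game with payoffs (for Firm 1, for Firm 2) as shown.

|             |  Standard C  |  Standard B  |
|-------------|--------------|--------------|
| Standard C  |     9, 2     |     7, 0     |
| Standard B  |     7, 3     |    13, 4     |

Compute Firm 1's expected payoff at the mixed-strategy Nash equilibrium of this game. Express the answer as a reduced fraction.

Firm 2 mixes with probability q on Standard C, chosen so Firm 1 is indifferent: 9q + 7(1−q) = 7q + 13(1−q) gives q = 3/4.
Firm 1's expected payoff (from either row, since indifferent) is 9·3/4 + 7·1/4 = 17/2.

17/2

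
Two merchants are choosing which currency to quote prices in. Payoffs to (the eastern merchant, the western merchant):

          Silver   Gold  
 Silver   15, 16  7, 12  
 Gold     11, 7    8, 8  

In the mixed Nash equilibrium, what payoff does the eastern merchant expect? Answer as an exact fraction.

43/5

The western merchant mixes with probability q on Silver, chosen so the eastern merchant is indifferent: 15q + 7(1−q) = 11q + 8(1−q) gives q = 1/5.
The eastern merchant's expected payoff (from either row, since indifferent) is 15·1/5 + 7·4/5 = 43/5.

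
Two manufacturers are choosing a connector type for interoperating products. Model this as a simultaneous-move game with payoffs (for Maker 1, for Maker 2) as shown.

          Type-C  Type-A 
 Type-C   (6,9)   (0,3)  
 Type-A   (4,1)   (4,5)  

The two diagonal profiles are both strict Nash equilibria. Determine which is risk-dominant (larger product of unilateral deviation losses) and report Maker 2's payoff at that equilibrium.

At both Type-C: Maker 1 loses 6 − 4 = 2 by deviating; Maker 2 loses 9 − 3 = 6. Product = 2·6 = 12.
At both Type-A: Maker 1 loses 4 − 0 = 4 by deviating; Maker 2 loses 5 − 1 = 4. Product = 4·4 = 16.
16 > 12, so both Type-A is risk-dominant. Maker 2's payoff there is 5.

5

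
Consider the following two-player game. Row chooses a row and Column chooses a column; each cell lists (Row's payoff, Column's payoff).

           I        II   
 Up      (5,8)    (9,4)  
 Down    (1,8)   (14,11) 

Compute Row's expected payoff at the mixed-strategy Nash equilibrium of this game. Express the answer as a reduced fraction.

Column mixes with probability q on I, chosen so Row is indifferent: 5q + 9(1−q) = 1q + 14(1−q) gives q = 5/9.
Row's expected payoff (from either row, since indifferent) is 5·5/9 + 9·4/9 = 61/9.

61/9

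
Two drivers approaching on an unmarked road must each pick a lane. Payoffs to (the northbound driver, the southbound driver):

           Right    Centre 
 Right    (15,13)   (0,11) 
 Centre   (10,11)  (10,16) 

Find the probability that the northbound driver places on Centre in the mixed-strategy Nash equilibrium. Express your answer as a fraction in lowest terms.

2/7

The northbound driver's mix p on Right must make the southbound driver indifferent between Right and Centre.
The southbound driver's payoff from Right: 13p + 11(1−p). From Centre: 11p + 16(1−p).
Set equal: 2p = 5(1−p) → p = 5/7.
Probability on Centre is 1 − 5/7 = 2/7.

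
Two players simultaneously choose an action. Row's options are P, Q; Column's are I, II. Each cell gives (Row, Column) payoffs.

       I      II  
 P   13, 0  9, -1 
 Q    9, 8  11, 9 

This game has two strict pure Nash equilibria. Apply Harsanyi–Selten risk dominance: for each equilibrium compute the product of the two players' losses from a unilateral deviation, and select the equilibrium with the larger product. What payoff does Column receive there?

At (P, I): Row loses 13 − 9 = 4 by deviating; Column loses 0 − (-1) = 1. Product = 4·1 = 4.
At (Q, II): Row loses 11 − 9 = 2 by deviating; Column loses 9 − 8 = 1. Product = 2·1 = 2.
4 > 2, so (P, I) is risk-dominant. Column's payoff there is 0.

0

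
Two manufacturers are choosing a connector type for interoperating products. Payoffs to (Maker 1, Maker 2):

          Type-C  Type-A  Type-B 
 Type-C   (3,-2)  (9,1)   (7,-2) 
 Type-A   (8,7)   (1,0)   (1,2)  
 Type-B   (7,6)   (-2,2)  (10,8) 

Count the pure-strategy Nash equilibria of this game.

(Type-C, Type-A): Maker 1 gets 9 (best alternative 1); Maker 2 gets 1 (best alternative -2). Neither deviates — NE.
(Type-A, Type-C): Maker 1 gets 8 (best alternative 7); Maker 2 gets 7 (best alternative 2). Neither deviates — NE.
Both Type-B: Maker 1 gets 10 (best alternative 7); Maker 2 gets 8 (best alternative 6). Neither deviates — NE.
Both Type-C is not a NE: Maker 1 would switch to Type-A (8 > 3).
No other cell survives both best-response checks, so there are 3 pure NE.

3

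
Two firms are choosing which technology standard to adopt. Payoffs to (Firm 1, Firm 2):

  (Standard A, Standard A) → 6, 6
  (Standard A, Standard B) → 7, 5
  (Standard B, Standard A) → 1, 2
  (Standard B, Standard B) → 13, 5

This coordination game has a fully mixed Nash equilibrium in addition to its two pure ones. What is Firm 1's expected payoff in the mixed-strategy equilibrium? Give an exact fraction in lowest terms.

71/11

Firm 2 mixes with probability q on Standard A, chosen so Firm 1 is indifferent: 6q + 7(1−q) = 1q + 13(1−q) gives q = 6/11.
Firm 1's expected payoff (from either row, since indifferent) is 6·6/11 + 7·5/11 = 71/11.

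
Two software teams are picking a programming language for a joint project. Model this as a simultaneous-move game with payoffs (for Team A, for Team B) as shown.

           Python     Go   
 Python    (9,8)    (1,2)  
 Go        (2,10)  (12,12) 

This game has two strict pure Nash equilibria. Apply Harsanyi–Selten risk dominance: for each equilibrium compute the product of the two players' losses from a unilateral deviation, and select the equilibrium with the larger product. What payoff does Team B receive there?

At both Python: Team A loses 9 − 2 = 7 by deviating; Team B loses 8 − 2 = 6. Product = 7·6 = 42.
At both Go: Team A loses 12 − 1 = 11 by deviating; Team B loses 12 − 10 = 2. Product = 11·2 = 22.
42 > 22, so both Python is risk-dominant. Team B's payoff there is 8.

8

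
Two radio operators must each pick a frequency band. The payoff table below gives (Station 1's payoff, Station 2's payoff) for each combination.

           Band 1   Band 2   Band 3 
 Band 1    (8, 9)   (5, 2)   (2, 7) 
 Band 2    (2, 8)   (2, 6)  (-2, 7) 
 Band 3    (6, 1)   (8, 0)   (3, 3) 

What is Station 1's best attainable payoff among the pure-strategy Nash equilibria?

Both Band 1 is a pure NE (Station 1: 8 ≥ 6; Station 2: 9 ≥ 7). Station 1 gets 8.
Both Band 3 is a pure NE (Station 1: 3 ≥ 2; Station 2: 3 ≥ 1). Station 1 gets 3.
Every other cell has a profitable deviation for at least one player. Highest of {8, 3} is 8.

8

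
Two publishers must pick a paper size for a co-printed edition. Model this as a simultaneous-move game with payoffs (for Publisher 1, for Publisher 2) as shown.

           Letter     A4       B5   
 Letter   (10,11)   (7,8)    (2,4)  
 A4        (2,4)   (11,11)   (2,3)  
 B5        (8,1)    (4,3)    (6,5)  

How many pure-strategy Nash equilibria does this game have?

Both Letter: Publisher 1 gets 10 (best alternative 8); Publisher 2 gets 11 (best alternative 8). Neither deviates — NE.
Both A4: Publisher 1 gets 11 (best alternative 7); Publisher 2 gets 11 (best alternative 4). Neither deviates — NE.
Both B5: Publisher 1 gets 6 (best alternative 2); Publisher 2 gets 5 (best alternative 3). Neither deviates — NE.
(A4, B5) is not a NE: Publisher 1 would switch to B5 (6 > 2).
No other cell survives both best-response checks, so there are 3 pure NE.

3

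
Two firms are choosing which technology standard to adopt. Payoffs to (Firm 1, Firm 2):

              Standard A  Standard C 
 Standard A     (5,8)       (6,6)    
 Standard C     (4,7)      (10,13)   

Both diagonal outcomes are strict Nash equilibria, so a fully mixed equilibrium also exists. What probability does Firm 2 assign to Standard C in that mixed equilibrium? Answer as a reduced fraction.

Firm 2's mix q on Standard A must make Firm 1 indifferent between Standard A and Standard C.
Firm 1's payoff from Standard A: 5q + 6(1−q). From Standard C: 4q + 10(1−q).
Set equal: 1q = 4(1−q) → q = 4/5.
Probability on Standard C is 1 − 4/5 = 1/5.

1/5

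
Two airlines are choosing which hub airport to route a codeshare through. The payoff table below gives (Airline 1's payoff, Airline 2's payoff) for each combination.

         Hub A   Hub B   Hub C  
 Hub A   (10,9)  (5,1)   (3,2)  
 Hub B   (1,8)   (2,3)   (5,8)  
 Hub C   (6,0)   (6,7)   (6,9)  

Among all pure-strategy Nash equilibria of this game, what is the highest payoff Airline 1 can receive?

10

Both Hub A is a pure NE (Airline 1: 10 ≥ 6; Airline 2: 9 ≥ 2). Airline 1 gets 10.
Both Hub C is a pure NE (Airline 1: 6 ≥ 5; Airline 2: 9 ≥ 7). Airline 1 gets 6.
Every other cell has a profitable deviation for at least one player. Highest of {10, 6} is 10.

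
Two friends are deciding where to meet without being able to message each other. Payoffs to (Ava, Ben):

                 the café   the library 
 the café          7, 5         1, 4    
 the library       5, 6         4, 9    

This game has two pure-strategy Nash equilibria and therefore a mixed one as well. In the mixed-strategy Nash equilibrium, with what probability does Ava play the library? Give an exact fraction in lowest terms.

Ava's mix p on the café must make Ben indifferent between the café and the library.
Ben's payoff from the café: 5p + 6(1−p). From the library: 4p + 9(1−p).
Set equal: 1p = 3(1−p) → p = 3/4.
Probability on the library is 1 − 3/4 = 1/4.

1/4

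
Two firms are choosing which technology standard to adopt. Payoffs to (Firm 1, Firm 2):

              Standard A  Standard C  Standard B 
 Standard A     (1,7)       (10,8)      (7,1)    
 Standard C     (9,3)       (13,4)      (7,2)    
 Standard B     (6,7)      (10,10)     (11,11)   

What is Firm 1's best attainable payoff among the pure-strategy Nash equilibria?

13

Both Standard C is a pure NE (Firm 1: 13 ≥ 10; Firm 2: 4 ≥ 3). Firm 1 gets 13.
Both Standard B is a pure NE (Firm 1: 11 ≥ 7; Firm 2: 11 ≥ 10). Firm 1 gets 11.
Every other cell has a profitable deviation for at least one player. Highest of {13, 11} is 13.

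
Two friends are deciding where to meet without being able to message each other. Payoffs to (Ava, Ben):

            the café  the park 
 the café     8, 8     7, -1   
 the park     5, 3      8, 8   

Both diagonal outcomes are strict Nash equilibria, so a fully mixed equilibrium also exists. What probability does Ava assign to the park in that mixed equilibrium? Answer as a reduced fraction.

9/14

Ava's mix p on the café must make Ben indifferent between the café and the park.
Ben's payoff from the café: 8p + 3(1−p). From the park: (-1)p + 8(1−p).
Set equal: 9p = 5(1−p) → p = 5/14.
Probability on the park is 1 − 5/14 = 9/14.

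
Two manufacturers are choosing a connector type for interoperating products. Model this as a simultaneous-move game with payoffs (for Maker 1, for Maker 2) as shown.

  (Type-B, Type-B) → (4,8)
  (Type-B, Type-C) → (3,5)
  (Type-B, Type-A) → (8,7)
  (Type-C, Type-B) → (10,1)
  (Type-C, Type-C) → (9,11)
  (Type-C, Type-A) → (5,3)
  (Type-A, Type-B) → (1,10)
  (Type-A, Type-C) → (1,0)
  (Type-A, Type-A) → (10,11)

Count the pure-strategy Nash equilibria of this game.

Both Type-C: Maker 1 gets 9 (best alternative 3); Maker 2 gets 11 (best alternative 3). Neither deviates — NE.
Both Type-A: Maker 1 gets 10 (best alternative 8); Maker 2 gets 11 (best alternative 10). Neither deviates — NE.
Both Type-B is not a NE: Maker 1 would switch to Type-C (10 > 4).
No other cell survives both best-response checks, so there are 2 pure NE.

2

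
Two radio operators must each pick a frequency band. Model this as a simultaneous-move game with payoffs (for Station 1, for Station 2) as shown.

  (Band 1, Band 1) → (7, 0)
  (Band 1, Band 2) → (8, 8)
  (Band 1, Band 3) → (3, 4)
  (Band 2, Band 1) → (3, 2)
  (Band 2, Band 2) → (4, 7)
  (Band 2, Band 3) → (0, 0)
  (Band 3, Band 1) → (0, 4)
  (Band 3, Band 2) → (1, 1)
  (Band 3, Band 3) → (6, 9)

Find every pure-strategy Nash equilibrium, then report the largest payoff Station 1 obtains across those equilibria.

8

(Band 1, Band 2) is a pure NE (Station 1: 8 ≥ 4; Station 2: 8 ≥ 4). Station 1 gets 8.
Both Band 3 is a pure NE (Station 1: 6 ≥ 3; Station 2: 9 ≥ 4). Station 1 gets 6.
Every other cell has a profitable deviation for at least one player. Highest of {8, 6} is 8.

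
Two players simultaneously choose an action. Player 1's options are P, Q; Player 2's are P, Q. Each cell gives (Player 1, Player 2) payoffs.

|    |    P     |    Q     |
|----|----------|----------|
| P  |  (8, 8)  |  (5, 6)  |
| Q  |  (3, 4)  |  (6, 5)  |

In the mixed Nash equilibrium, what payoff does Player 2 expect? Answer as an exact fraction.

Player 1 mixes with probability p on P, chosen so Player 2 is indifferent: 8p + 4(1−p) = 6p + 5(1−p) gives p = 1/3.
Player 2's expected payoff is 8·1/3 + 4·2/3 = 16/3.

16/3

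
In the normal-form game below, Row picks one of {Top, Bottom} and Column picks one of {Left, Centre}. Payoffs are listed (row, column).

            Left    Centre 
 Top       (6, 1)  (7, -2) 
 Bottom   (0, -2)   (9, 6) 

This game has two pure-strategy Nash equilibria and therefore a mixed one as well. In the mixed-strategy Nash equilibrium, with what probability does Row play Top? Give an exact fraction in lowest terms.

Row's mix p on Top must make Column indifferent between Left and Centre.
Column's payoff from Left: 1p + (-2)(1−p). From Centre: (-2)p + 6(1−p).
Set equal: 3p = 8(1−p) → p = 8/11.

8/11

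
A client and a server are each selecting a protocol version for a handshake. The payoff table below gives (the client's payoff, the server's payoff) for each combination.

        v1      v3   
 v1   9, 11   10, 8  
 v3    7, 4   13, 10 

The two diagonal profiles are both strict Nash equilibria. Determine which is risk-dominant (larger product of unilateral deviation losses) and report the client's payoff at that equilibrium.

At both v1: the client loses 9 − 7 = 2 by deviating; the server loses 11 − 8 = 3. Product = 2·3 = 6.
At both v3: the client loses 13 − 10 = 3 by deviating; the server loses 10 − 4 = 6. Product = 3·6 = 18.
18 > 6, so both v3 is risk-dominant. The client's payoff there is 13.

13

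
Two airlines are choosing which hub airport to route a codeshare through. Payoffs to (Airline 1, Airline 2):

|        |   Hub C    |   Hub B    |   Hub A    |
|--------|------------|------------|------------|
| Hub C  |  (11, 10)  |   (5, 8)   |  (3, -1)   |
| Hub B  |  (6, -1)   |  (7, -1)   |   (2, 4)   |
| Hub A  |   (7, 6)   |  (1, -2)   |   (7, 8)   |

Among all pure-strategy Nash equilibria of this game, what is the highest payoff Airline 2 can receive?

10

Both Hub C is a pure NE (Airline 1: 11 ≥ 7; Airline 2: 10 ≥ 8). Airline 2 gets 10.
Both Hub A is a pure NE (Airline 1: 7 ≥ 3; Airline 2: 8 ≥ 6). Airline 2 gets 8.
Every other cell has a profitable deviation for at least one player. Highest of {10, 8} is 10.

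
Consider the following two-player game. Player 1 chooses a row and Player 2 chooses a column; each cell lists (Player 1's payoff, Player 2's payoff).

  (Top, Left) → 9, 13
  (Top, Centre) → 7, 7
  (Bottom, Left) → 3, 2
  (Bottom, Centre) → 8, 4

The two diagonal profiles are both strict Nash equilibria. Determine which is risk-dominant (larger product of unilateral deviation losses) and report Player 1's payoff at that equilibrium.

9

At (Top, Left): Player 1 loses 9 − 3 = 6 by deviating; Player 2 loses 13 − 7 = 6. Product = 6·6 = 36.
At (Bottom, Centre): Player 1 loses 8 − 7 = 1 by deviating; Player 2 loses 4 − 2 = 2. Product = 1·2 = 2.
36 > 2, so (Top, Left) is risk-dominant. Player 1's payoff there is 9.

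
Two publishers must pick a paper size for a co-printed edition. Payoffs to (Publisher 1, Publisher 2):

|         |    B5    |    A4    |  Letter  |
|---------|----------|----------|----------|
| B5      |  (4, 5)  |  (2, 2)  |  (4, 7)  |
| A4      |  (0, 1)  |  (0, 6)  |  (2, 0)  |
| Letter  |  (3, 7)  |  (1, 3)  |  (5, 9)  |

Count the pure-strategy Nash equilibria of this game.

1

Both Letter: Publisher 1 gets 5 (best alternative 4); Publisher 2 gets 9 (best alternative 7). Neither deviates — NE.
Both B5 is not a NE: Publisher 2 would switch to Letter (7 > 5).
No other cell survives both best-response checks, so there is 1 pure NE.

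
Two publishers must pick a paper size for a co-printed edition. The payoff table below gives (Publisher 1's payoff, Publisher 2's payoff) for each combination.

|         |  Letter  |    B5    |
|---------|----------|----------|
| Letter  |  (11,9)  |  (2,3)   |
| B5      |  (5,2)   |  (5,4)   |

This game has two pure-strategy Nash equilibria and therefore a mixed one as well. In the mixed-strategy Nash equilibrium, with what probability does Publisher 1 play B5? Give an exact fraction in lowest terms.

3/4

Publisher 1's mix p on Letter must make Publisher 2 indifferent between Letter and B5.
Publisher 2's payoff from Letter: 9p + 2(1−p). From B5: 3p + 4(1−p).
Set equal: 6p = 2(1−p) → p = 2/8 = 1/4.
Probability on B5 is 1 − 1/4 = 3/4.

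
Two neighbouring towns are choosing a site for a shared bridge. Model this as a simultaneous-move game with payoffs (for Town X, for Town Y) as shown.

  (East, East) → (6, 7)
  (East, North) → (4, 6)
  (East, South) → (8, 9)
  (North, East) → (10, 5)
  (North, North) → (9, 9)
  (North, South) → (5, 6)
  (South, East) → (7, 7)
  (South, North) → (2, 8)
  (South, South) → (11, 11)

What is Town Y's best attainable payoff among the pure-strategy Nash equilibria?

11

Both North is a pure NE (Town X: 9 ≥ 4; Town Y: 9 ≥ 6). Town Y gets 9.
Both South is a pure NE (Town X: 11 ≥ 8; Town Y: 11 ≥ 8). Town Y gets 11.
Every other cell has a profitable deviation for at least one player. Highest of {9, 11} is 11.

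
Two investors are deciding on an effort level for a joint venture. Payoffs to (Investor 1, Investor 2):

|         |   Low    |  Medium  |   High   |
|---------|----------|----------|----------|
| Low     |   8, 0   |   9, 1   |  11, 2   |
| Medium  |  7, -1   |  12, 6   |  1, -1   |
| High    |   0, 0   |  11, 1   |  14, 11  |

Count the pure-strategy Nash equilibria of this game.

Both Medium: Investor 1 gets 12 (best alternative 11); Investor 2 gets 6 (best alternative -1). Neither deviates — NE.
Both High: Investor 1 gets 14 (best alternative 11); Investor 2 gets 11 (best alternative 1). Neither deviates — NE.
Both Low is not a NE: Investor 2 would switch to High (2 > 0).
No other cell survives both best-response checks, so there are 2 pure NE.

2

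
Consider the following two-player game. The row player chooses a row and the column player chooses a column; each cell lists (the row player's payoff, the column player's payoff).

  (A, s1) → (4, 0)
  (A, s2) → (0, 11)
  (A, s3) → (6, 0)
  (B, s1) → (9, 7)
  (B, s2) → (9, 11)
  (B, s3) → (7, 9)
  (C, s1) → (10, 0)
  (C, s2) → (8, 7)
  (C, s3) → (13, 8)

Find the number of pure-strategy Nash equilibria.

(B, s2): the row player gets 9 (best alternative 8); the column player gets 11 (best alternative 9). Neither deviates — NE.
(C, s3): the row player gets 13 (best alternative 7); the column player gets 8 (best alternative 7). Neither deviates — NE.
(A, s1) is not a NE: the row player would switch to C (10 > 4).
No other cell survives both best-response checks, so there are 2 pure NE.

2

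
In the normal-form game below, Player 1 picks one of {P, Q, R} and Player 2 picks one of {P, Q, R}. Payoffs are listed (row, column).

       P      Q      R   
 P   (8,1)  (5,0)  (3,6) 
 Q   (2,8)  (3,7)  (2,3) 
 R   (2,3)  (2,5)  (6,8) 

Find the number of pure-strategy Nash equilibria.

1

Both R: Player 1 gets 6 (best alternative 3); Player 2 gets 8 (best alternative 5). Neither deviates — NE.
Both Q is not a NE: Player 1 would switch to P (5 > 3).
No other cell survives both best-response checks, so there is 1 pure NE.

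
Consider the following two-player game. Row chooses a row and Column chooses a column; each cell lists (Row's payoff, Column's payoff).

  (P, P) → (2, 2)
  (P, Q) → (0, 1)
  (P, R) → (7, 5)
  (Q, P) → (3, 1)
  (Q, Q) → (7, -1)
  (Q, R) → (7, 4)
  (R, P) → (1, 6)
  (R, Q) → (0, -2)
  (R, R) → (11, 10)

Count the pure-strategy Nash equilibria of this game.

Both R: Row gets 11 (best alternative 7); Column gets 10 (best alternative 6). Neither deviates — NE.
Both P is not a NE: Row would switch to Q (3 > 2).
No other cell survives both best-response checks, so there is 1 pure NE.

1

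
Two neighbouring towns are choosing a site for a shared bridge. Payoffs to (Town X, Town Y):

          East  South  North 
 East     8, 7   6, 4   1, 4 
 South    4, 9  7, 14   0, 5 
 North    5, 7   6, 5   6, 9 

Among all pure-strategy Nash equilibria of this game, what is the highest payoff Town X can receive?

8

Both East is a pure NE (Town X: 8 ≥ 5; Town Y: 7 ≥ 4). Town X gets 8.
Both South is a pure NE (Town X: 7 ≥ 6; Town Y: 14 ≥ 9). Town X gets 7.
Both North is a pure NE (Town X: 6 ≥ 1; Town Y: 9 ≥ 7). Town X gets 6.
Every other cell has a profitable deviation for at least one player. Highest of {8, 7, 6} is 8.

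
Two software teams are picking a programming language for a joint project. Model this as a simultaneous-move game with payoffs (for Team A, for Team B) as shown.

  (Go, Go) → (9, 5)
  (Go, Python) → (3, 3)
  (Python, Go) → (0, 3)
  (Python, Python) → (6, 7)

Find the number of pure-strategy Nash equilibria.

Both Go: Team A gets 9 (best alternative 0); Team B gets 5 (best alternative 3). Neither deviates — NE.
Both Python: Team A gets 6 (best alternative 3); Team B gets 7 (best alternative 3). Neither deviates — NE.
(Go, Python) is not a NE: Team A would switch to Python (6 > 3).
No other cell survives both best-response checks, so there are 2 pure NE.

2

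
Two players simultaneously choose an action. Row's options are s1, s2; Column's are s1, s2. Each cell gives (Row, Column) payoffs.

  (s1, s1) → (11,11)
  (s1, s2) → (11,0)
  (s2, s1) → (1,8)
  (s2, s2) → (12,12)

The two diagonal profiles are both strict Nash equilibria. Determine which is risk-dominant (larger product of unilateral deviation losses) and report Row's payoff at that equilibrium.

11

At both s1: Row loses 11 − 1 = 10 by deviating; Column loses 11 − 0 = 11. Product = 10·11 = 110.
At both s2: Row loses 12 − 11 = 1 by deviating; Column loses 12 − 8 = 4. Product = 1·4 = 4.
110 > 4, so both s1 is risk-dominant. Row's payoff there is 11.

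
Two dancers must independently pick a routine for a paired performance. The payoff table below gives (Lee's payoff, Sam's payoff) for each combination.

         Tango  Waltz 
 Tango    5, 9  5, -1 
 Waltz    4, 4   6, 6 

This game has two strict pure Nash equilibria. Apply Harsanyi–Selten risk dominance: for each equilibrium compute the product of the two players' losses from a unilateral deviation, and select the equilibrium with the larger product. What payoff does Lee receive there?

5

At both Tango: Lee loses 5 − 4 = 1 by deviating; Sam loses 9 − (-1) = 10. Product = 1·10 = 10.
At both Waltz: Lee loses 6 − 5 = 1 by deviating; Sam loses 6 − 4 = 2. Product = 1·2 = 2.
10 > 2, so both Tango is risk-dominant. Lee's payoff there is 5.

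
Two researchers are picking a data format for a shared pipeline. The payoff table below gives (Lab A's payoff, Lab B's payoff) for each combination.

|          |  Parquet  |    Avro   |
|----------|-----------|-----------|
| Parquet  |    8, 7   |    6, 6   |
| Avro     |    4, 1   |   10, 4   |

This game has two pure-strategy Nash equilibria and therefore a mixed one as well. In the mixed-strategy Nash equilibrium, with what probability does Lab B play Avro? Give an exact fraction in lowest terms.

1/2

Lab B's mix q on Parquet must make Lab A indifferent between Parquet and Avro.
Lab A's payoff from Parquet: 8q + 6(1−q). From Avro: 4q + 10(1−q).
Set equal: 4q = 4(1−q) → q = 4/8 = 1/2.
Probability on Avro is 1 − 1/2 = 1/2.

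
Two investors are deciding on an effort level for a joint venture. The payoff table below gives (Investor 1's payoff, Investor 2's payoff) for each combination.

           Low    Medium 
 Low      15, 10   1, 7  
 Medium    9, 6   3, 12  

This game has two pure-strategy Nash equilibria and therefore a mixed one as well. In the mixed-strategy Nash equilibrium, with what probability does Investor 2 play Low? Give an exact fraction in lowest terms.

Investor 2's mix q on Low must make Investor 1 indifferent between Low and Medium.
Investor 1's payoff from Low: 15q + 1(1−q). From Medium: 9q + 3(1−q).
Set equal: 6q = 2(1−q) → q = 2/8 = 1/4.

1/4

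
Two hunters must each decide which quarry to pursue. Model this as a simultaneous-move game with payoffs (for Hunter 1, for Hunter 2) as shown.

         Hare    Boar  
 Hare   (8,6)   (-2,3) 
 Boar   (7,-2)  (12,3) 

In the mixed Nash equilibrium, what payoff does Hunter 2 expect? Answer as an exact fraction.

Hunter 1 mixes with probability p on Hare, chosen so Hunter 2 is indifferent: 6p + (-2)(1−p) = 3p + 3(1−p) gives p = 5/8.
Hunter 2's expected payoff is 6·5/8 + (-2)·3/8 = 3.

3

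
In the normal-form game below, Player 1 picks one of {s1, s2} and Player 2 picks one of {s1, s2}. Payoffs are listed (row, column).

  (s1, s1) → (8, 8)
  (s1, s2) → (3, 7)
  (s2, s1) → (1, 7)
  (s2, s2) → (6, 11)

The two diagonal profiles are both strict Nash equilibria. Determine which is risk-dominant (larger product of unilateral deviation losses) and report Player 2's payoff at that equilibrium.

11

At both s1: Player 1 loses 8 − 1 = 7 by deviating; Player 2 loses 8 − 7 = 1. Product = 7·1 = 7.
At both s2: Player 1 loses 6 − 3 = 3 by deviating; Player 2 loses 11 − 7 = 4. Product = 3·4 = 12.
12 > 7, so both s2 is risk-dominant. Player 2's payoff there is 11.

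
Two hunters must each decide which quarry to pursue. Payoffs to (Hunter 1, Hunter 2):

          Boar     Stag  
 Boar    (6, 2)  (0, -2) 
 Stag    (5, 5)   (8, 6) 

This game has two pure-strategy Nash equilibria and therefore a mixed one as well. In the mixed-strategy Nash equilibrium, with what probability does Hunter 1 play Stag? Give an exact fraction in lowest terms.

Hunter 1's mix p on Boar must make Hunter 2 indifferent between Boar and Stag.
Hunter 2's payoff from Boar: 2p + 5(1−p). From Stag: (-2)p + 6(1−p).
Set equal: 4p = 1(1−p) → p = 1/5.
Probability on Stag is 1 − 1/5 = 4/5.

4/5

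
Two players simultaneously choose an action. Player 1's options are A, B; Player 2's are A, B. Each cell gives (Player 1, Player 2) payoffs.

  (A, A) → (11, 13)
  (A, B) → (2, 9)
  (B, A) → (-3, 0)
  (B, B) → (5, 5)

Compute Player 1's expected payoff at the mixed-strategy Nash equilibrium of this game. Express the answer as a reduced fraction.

Player 2 mixes with probability q on A, chosen so Player 1 is indifferent: 11q + 2(1−q) = (-3)q + 5(1−q) gives q = 3/17.
Player 1's expected payoff (from either row, since indifferent) is 11·3/17 + 2·14/17 = 61/17.

61/17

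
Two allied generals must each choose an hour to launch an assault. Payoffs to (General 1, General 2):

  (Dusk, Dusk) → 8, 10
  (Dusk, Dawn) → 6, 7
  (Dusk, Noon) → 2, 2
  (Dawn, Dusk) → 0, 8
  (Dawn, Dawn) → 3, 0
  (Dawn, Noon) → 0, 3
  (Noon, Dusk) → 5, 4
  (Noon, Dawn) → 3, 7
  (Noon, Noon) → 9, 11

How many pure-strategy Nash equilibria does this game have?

Both Dusk: General 1 gets 8 (best alternative 5); General 2 gets 10 (best alternative 7). Neither deviates — NE.
Both Noon: General 1 gets 9 (best alternative 2); General 2 gets 11 (best alternative 7). Neither deviates — NE.
Both Dawn is not a NE: General 1 would switch to Dusk (6 > 3).
No other cell survives both best-response checks, so there are 2 pure NE.

2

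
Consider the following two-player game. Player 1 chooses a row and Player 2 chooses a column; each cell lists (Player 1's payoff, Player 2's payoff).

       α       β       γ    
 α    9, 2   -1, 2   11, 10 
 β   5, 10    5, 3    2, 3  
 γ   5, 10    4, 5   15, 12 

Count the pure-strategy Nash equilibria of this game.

1

Both γ: Player 1 gets 15 (best alternative 11); Player 2 gets 12 (best alternative 10). Neither deviates — NE.
Both α is not a NE: Player 2 would switch to γ (10 > 2).
No other cell survives both best-response checks, so there is 1 pure NE.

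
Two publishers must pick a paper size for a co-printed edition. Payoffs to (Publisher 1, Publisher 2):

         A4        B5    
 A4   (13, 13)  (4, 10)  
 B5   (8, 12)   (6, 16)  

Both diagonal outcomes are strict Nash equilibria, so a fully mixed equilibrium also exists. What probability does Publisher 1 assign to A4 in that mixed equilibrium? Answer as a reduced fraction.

Publisher 1's mix p on A4 must make Publisher 2 indifferent between A4 and B5.
Publisher 2's payoff from A4: 13p + 12(1−p). From B5: 10p + 16(1−p).
Set equal: 3p = 4(1−p) → p = 4/7.

4/7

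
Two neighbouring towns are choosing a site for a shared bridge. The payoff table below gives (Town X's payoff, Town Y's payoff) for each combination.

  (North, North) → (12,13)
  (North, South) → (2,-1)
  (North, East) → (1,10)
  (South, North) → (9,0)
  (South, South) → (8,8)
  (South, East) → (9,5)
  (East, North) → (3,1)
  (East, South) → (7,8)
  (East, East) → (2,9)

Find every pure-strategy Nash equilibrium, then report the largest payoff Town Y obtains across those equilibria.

13

Both North is a pure NE (Town X: 12 ≥ 9; Town Y: 13 ≥ 10). Town Y gets 13.
Both South is a pure NE (Town X: 8 ≥ 7; Town Y: 8 ≥ 5). Town Y gets 8.
Every other cell has a profitable deviation for at least one player. Highest of {13, 8} is 13.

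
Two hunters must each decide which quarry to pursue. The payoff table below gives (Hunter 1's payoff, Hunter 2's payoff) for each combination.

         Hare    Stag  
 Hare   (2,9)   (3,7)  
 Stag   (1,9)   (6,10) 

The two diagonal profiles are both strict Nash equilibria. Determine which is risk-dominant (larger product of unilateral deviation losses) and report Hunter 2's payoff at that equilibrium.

10

At both Hare: Hunter 1 loses 2 − 1 = 1 by deviating; Hunter 2 loses 9 − 7 = 2. Product = 1·2 = 2.
At both Stag: Hunter 1 loses 6 − 3 = 3 by deviating; Hunter 2 loses 10 − 9 = 1. Product = 3·1 = 3.
3 > 2, so both Stag is risk-dominant. Hunter 2's payoff there is 10.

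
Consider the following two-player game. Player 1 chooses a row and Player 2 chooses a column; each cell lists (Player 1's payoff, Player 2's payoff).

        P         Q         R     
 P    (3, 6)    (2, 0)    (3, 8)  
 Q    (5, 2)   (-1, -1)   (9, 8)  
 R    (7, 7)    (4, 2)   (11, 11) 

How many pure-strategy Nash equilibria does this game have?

1

Both R: Player 1 gets 11 (best alternative 9); Player 2 gets 11 (best alternative 7). Neither deviates — NE.
Both Q is not a NE: Player 1 would switch to R (4 > -1).
No other cell survives both best-response checks, so there is 1 pure NE.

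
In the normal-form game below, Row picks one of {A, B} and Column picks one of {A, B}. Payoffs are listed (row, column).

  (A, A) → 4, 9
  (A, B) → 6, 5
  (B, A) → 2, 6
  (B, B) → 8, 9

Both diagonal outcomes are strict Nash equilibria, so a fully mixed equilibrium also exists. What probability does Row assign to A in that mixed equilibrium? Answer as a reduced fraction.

Row's mix p on A must make Column indifferent between A and B.
Column's payoff from A: 9p + 6(1−p). From B: 5p + 9(1−p).
Set equal: 4p = 3(1−p) → p = 3/7.

3/7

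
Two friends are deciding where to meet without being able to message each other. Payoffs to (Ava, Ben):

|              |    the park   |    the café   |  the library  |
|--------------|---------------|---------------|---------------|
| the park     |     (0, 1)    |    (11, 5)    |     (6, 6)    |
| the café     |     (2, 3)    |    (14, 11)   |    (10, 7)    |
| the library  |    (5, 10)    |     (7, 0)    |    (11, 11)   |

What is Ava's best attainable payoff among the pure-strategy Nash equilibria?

14

Both the café is a pure NE (Ava: 14 ≥ 11; Ben: 11 ≥ 7). Ava gets 14.
Both the library is a pure NE (Ava: 11 ≥ 10; Ben: 11 ≥ 10). Ava gets 11.
Every other cell has a profitable deviation for at least one player. Highest of {14, 11} is 14.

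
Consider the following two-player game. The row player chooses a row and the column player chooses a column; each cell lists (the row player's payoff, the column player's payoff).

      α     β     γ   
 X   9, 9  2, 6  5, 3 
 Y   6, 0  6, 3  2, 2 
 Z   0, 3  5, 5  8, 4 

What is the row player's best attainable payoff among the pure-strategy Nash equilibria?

(X, α) is a pure NE (the row player: 9 ≥ 6; the column player: 9 ≥ 6). The row player gets 9.
(Y, β) is a pure NE (the row player: 6 ≥ 5; the column player: 3 ≥ 2). The row player gets 6.
Every other cell has a profitable deviation for at least one player. Highest of {9, 6} is 9.

9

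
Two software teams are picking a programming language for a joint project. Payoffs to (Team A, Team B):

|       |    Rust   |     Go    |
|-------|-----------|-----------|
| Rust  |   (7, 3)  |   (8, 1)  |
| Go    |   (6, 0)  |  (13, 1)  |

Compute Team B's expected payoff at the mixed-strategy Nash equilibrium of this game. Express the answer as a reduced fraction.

Team A mixes with probability p on Rust, chosen so Team B is indifferent: 3p + 0(1−p) = 1p + 1(1−p) gives p = 1/3.
Team B's expected payoff is 3·1/3 + 0·2/3 = 1.

1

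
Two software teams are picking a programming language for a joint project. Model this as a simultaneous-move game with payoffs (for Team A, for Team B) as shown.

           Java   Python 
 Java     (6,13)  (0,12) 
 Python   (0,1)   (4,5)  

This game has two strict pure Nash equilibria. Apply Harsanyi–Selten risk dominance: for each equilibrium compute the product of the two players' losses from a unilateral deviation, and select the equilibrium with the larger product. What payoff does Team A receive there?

4

At both Java: Team A loses 6 − 0 = 6 by deviating; Team B loses 13 − 12 = 1. Product = 6·1 = 6.
At both Python: Team A loses 4 − 0 = 4 by deviating; Team B loses 5 − 1 = 4. Product = 4·4 = 16.
16 > 6, so both Python is risk-dominant. Team A's payoff there is 4.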